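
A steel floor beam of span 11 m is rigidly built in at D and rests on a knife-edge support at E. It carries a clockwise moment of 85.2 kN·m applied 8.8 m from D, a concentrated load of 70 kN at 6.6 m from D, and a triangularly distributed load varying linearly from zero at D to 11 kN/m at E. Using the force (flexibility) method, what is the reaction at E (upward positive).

Choose R_E as the redundant. The primary structure is the cantilever fixed at D.
Downward deflection at the released point E due to the loads:
  clockwise couple 85.2 at a = 8.8: M₀a(2L − a)/(2EI) = 4948/EI
  point load 70 at a = 6.6: Pa²(3L − a)/(6EI) = 13416/EI
  triangular load, peak 11 at the free end: 11w₀L⁴/(120EI) = 14763/EI
  δ_0 = 33128/EI
Tip deflection under a unit load at E: L³/(3EI) = 443.7/EI.
Compatibility at E: δ_0 − R_E·δ_{EE} = 0, so R_E = 33128/443.7 = 74.67 kN.

R_E = 74.67 kN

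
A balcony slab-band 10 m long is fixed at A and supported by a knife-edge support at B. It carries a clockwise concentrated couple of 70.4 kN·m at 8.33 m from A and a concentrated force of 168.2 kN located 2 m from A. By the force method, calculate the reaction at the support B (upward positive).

Remove the prop at B; the released (primary) structure is a cantilever built in at A.
Deflection at B on the released cantilever, summing each load's contribution:
  clockwise couple 70.4 at a = 8.33: M₀a(2L − a)/(2EI) = 3422/EI
  point load 168.2 at a = 2: Pa²(3L − a)/(6EI) = 3140/EI
  δ_0 = 6562/EI
Flexibility coefficient — unit upward force at B: δ_{BB} = L³/(3EI) = 333.3/EI.
Compatibility at B: δ_0 − R_B·δ_{BB} = 0, so R_B = 6562/333.3 = 19.68 kN.

R_B = 19.68 kN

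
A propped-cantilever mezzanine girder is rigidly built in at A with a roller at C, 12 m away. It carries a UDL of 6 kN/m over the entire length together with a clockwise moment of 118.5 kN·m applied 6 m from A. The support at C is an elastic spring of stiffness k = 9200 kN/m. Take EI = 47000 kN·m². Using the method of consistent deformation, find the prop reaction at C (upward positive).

Choose R_C as the redundant. The primary structure is the cantilever fixed at A.
Free-end deflection of the primary structure under the applied loading (downward +):
  UDL 6: wL⁴/(8EI) = 15552/EI
  clockwise couple 118.5 at a = 6: M₀a(2L − a)/(2EI) = 6399/EI
  δ_0 = 21951/EI
Tip deflection under a unit load at C: L³/(3EI) = 576/EI.
With EI = 47000 kN·m²: δ_0 = 0.46704 m and δ_{CC} = 0.012255 m/kN.
Compatibility — the spring shortens by R_C/k under the reaction it provides: δ_0 − R_C·δ_{CC} = R_C/k. With 1/k = 0.000109 m/kN, R_C = δ_0 / (δ_{CC} + 1/k) = 0.46704 / (0.012255 + 0.000109) = 37.77 kN.

R_C = 37.77 kN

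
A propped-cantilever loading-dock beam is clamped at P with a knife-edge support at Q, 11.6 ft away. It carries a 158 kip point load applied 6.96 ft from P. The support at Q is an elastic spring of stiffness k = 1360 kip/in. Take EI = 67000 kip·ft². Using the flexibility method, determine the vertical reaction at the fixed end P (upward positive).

Release the roller at Q. Primary structure: cantilever fixed at P.
Free-end deflection of the primary structure under the applied loading (downward +):
  point load 158 at a = 6.96: Pa²(3L − a)/(6EI) = 35514/EI
Flexibility coefficient — unit upward force at Q: δ_{QQ} = L³/(3EI) = 520.3/EI.
With EI = 67000 kip·ft²: δ_0 = 0.53005 ft and δ_{QQ} = 0.007766 ft/kip.
Compatibility — the spring shortens by R_Q/k under the reaction it provides: δ_0 − R_Q·δ_{QQ} = R_Q/k. With 1/k = 1/(1360×12) ft/kip = 0.000061 ft/kip, R_Q = δ_0 / (δ_{QQ} + 1/k) = 0.53005 / (0.007766 + 0.000061) = 67.72 kip.
Vertical equilibrium: R_P = ΣP − R_Q = 158 − 67.72 = 90.28 kip.

R_P = 90.28 kip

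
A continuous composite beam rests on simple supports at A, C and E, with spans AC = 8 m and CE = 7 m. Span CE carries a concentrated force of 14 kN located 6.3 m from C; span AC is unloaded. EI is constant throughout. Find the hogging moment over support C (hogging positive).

Release continuity at C by inserting a hinge; the redundant is the internal moment M_C. The primary structure is two simply-supported spans AC and CE.
Rotations at C on the released spans (each span's end-slope, ×1/EI):
  span CE: point load 14 at a = 6.3: Pab(L + b)/(6LEI) = 11.32/EI
  relative rotation θ_0 = (0 + 11.32)/EI = 11.32/EI
A unit hogging moment at C produces rotation L₁/(3EI) + L₂/(3EI) = 5/EI.
Compatibility: M_C·(L₁+L₂)/(3EI) = θ_0, giving M_C = 2.264 kN·m (hogging).

M_C = 2.264 kN·m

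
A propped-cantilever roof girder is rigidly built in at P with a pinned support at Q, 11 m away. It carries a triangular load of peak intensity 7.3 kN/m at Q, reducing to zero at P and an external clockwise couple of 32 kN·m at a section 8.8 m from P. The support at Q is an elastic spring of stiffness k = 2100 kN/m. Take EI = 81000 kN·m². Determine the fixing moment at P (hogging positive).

M_P = 60.56 kN·m

Release the roller at Q. Primary structure: cantilever fixed at P.
Free-end deflection of the primary structure under the applied loading (downward +):
  triangular load, peak 7.3 at the free end: 11w₀L⁴/(120EI) = 9797/EI
  clockwise couple 32 at a = 8.8: M₀a(2L − a)/(2EI) = 1859/EI
  δ_0 = 11656/EI
Tip deflection under a unit load at Q: L³/(3EI) = 443.7/EI.
With EI = 81000 kN·m²: δ_0 = 0.1439 m and δ_{QQ} = 0.005477 m/kN.
Compatibility — the spring shortens by R_Q/k under the reaction it provides: δ_0 − R_Q·δ_{QQ} = R_Q/k. With 1/k = 0.000476 m/kN, R_Q = δ_0 / (δ_{QQ} + 1/k) = 0.1439 / (0.005477 + 0.000476) = 24.17 kN.
Moment equilibrium about P: M_P = Σ(load moments about P) − R_Q·L = 326.4 − 24.17×11 = 60.56 kN·m.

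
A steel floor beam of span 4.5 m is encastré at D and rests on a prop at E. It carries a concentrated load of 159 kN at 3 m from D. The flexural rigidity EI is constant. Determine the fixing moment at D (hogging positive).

M_D = 106 kN·m

Remove the prop at E; the released (primary) structure is a cantilever built in at D.
Primary-structure tip deflection at E by superposition:
  point load 159 at a = 3: Pa²(3L − a)/(6EI) = 2504/EI
Tip deflection under a unit load at E: L³/(3EI) = 30.38/EI.
Compatibility at E: δ_0 − R_E·δ_{EE} = 0, so R_E = 2504/30.38 = 82.44 kN.
Moment equilibrium about D: M_D = Σ(load moments about D) − R_E·L = 477 − 82.44×4.5 = 106 kN·m.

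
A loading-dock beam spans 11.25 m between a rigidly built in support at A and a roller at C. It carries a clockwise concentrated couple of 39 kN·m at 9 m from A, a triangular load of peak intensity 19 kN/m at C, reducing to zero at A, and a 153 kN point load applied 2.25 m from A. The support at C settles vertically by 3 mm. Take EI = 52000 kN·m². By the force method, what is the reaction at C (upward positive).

R_C = 72.01 kN

Release the roller at C. Primary structure: cantilever fixed at A.
Deflection at C on the released cantilever, summing each load's contribution:
  clockwise couple 39 at a = 9: M₀a(2L − a)/(2EI) = 2369/EI
  triangular load, peak 19 at the free end: 11w₀L⁴/(120EI) = 27898/EI
  point load 153 at a = 2.25: Pa²(3L − a)/(6EI) = 4066/EI
  δ_0 = 34334/EI
Flexibility coefficient — unit upward force at C: δ_{CC} = L³/(3EI) = 474.6/EI.
With EI = 52000 kN·m²: δ_0 = 0.66027 m and δ_{CC} = 0.009127 m/kN.
Compatibility — the beam at C must follow the support down by 0.003 m: δ_0 − R_C·δ_{CC} = 0.003, so R_C = (0.66027 − 0.003)/0.009127 = 72.01 kN.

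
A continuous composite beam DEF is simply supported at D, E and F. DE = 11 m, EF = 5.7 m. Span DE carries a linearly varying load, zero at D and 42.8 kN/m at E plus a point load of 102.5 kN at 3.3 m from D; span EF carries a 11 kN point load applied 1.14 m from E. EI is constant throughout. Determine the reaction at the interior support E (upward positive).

Insert a hinge at E; M_E is the redundant, and each span becomes simply supported.
Discontinuity in slope at E on the released structure — sum the simple-span end rotations:
  span DE: triangular load, peak 42.8: w₀L³/(45EI) = 1266/EI
  span DE: point load 102.5 at a = 3.3: Pab(L + a)/(6LEI) = 564.3/EI
  span EF: point load 11 at a = 1.14: Pab(L + b)/(6LEI) = 17.15/EI
  relative rotation θ_0 = (1830 + 17.15)/EI = 1847/EI
A unit hogging moment at E produces rotation L₁/(3EI) + L₂/(3EI) = 5.567/EI.
Compatibility: M_E·(L₁+L₂)/(3EI) = θ_0, giving M_E = 331.9 kN·m (hogging).
Span DE, ΣM about D with M_E applied at E: R_E^{DE}·11 = 2065 + 331.9, so R_E^{DE} = 217.9 kN and R_D = 337.9 − 217.9 = 120 kN.
Span EF, ΣM about F: R_E^{EF}·5.7 = 50.16 + 331.9, so R_E^{EF} = 67.02 kN and R_F = 11 − 67.02 = -56.02 kN.
R_E = 217.9 + 67.02 = 284.9 kN.

R_E = 284.9 kN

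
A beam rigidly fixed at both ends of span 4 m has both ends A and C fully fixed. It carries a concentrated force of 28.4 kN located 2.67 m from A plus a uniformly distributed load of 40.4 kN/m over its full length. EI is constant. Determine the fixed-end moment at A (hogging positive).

Take the two fixed-end moments M_A, M_C as redundants; the released structure is the simple span AC.
On the primary (simply-supported) span, the end slopes from the loading are:
  at A: point load 28.4 at a = 2.67: Pab(L + b)/(6LEI) = 22.4/EI
  at C: point load 28.4 at a = 2.67: Pab(L + a)/(6LEI) = 28.03/EI
  at A: UDL 40.4: wL³/(24EI) = 107.7/EI
  at C: UDL 40.4: wL³/(24EI) = 107.7/EI
  θ_A0 = 130.1/EI,  θ_C0 = 135.8/EI
Flexibility coefficients: a unit moment at one end gives L/(3EI) there and L/(6EI) at the far end, so f₁₁ = f₂₂ = 1.333/EI and f₁₂ = f₂₁ = 0.6667/EI.
Compatibility — zero rotation at each built-in end:
  1.333 M_A + 0.6667 M_C = 130.1
  0.6667 M_A + 1.333 M_C = 135.8
Solving the pair gives M_A = 62.25 kN·m and M_C = 70.7 kN·m (hogging).

M_A = 62.25 kN·m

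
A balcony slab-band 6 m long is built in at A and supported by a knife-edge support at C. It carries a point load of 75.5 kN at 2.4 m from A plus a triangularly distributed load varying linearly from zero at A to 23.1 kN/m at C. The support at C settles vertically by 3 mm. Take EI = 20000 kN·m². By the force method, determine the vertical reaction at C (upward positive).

Take the reaction at C as the redundant and release it; the primary structure is a cantilever fixed at A.
Free-end deflection of the primary structure under the applied loading (downward +):
  point load 75.5 at a = 2.4: Pa²(3L − a)/(6EI) = 1131/EI
  triangular load, peak 23.1 at the free end: 11w₀L⁴/(120EI) = 2744/EI
  δ_0 = 3875/EI
Tip deflection under a unit load at C: L³/(3EI) = 72/EI.
With EI = 20000 kN·m²: δ_0 = 0.19375 m and δ_{CC} = 0.0036 m/kN.
Compatibility — the beam at C must follow the support down by 0.003 m: δ_0 − R_C·δ_{CC} = 0.003, so R_C = (0.19375 − 0.003)/0.0036 = 52.99 kN.

R_C = 52.99 kN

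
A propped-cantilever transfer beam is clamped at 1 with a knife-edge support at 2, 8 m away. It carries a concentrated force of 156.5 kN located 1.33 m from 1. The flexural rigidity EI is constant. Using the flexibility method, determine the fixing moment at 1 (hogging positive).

M_1 = 159.1 kN·m

Release the roller at 2. Primary structure: cantilever fixed at 1.
Deflection at 2 on the released cantilever, summing each load's contribution:
  point load 156.5 at a = 1.33: Pa²(3L − a)/(6EI) = 1046/EI
Tip deflection under a unit load at 2: L³/(3EI) = 170.7/EI.
The prop prevents deflection at 2: R_2 = δ_0/δ_{22} = 1046/170.7 = 6.129 kN.
Moment equilibrium about 1: M_1 = Σ(load moments about 1) − R_2·L = 208.1 − 6.129×8 = 159.1 kN·m.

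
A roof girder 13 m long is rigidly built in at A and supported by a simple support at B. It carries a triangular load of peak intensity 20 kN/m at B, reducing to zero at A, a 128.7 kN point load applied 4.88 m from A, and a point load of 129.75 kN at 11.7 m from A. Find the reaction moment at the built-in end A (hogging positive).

Choose R_B as the redundant. The primary structure is the cantilever fixed at A.
Deflection at B on the released cantilever, summing each load's contribution:
  triangular load, peak 20 at the free end: 11w₀L⁴/(120EI) = 52362/EI
  point load 128.7 at a = 4.88: Pa²(3L − a)/(6EI) = 17429/EI
  point load 129.75 at a = 11.7: Pa²(3L − a)/(6EI) = 80815/EI
  δ_0 = 150606/EI
Tip deflection under a unit load at B: L³/(3EI) = 732.3/EI.
Compatibility at B: δ_0 − R_B·δ_{BB} = 0, so R_B = 150606/732.3 = 205.7 kN.
Moment equilibrium about A: M_A = Σ(load moments about A) − R_B·L = 3273 − 205.7×13 = 599.3 kN·m.

M_A = 599.3 kN·m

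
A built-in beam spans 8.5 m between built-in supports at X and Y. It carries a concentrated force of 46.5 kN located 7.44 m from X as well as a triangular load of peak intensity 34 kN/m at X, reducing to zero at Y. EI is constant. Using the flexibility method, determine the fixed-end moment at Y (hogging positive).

M_Y = 119.6 kN·m

Release both end moments; the primary structure is a simply-supported span XY with redundants M_X and M_Y.
Simple-span end rotations at X and Y under the given loads:
  at X: point load 46.5 at a = 7.44: Pab(L + b)/(6LEI) = 68.74/EI
  at Y: point load 46.5 at a = 7.44: Pab(L + a)/(6LEI) = 114.6/EI
  at X: triangular load, peak 34: w₀L³/(45EI) = 464/EI
  at Y: triangular load, peak 34: 7w₀L³/(360EI) = 406/EI
  θ_X0 = 532.7/EI,  θ_Y0 = 520.6/EI
Flexibility coefficients: a unit moment at one end gives L/(3EI) there and L/(6EI) at the far end, so f₁₁ = f₂₂ = 2.833/EI and f₁₂ = f₂₁ = 1.417/EI.
Compatibility — zero rotation at each built-in end:
  2.833 M_X + 1.417 M_Y = 532.7
  1.417 M_X + 2.833 M_Y = 520.6
Solving the pair gives M_X = 128.2 kN·m and M_Y = 119.6 kN·m (hogging).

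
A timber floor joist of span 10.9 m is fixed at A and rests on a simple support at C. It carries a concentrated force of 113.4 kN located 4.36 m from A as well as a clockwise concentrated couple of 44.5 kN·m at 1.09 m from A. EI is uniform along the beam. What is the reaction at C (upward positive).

Release the roller at C. Primary structure: cantilever fixed at A.
Primary-structure tip deflection at C by superposition:
  point load 113.4 at a = 4.36: Pa²(3L − a)/(6EI) = 10182/EI
  clockwise couple 44.5 at a = 1.09: M₀a(2L − a)/(2EI) = 502.3/EI
  δ_0 = 10684/EI
Tip deflection under a unit load at C: L³/(3EI) = 431.7/EI.
The prop prevents deflection at C: R_C = δ_0/δ_{CC} = 10684/431.7 = 24.75 kN.

R_C = 24.75 kN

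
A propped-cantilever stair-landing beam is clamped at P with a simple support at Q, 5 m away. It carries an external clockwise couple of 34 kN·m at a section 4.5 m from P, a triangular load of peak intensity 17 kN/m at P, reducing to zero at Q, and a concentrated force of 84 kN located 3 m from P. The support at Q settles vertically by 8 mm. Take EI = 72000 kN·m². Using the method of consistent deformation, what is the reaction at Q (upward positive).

Release the roller at Q. Primary structure: cantilever fixed at P.
Deflection at Q on the released cantilever, summing each load's contribution:
  clockwise couple 34 at a = 4.5: M₀a(2L − a)/(2EI) = 420.8/EI
  triangular load, peak 17 at the fixed end: w₀L⁴/(30EI) = 354.2/EI
  point load 84 at a = 3: Pa²(3L − a)/(6EI) = 1512/EI
  δ_0 = 2287/EI
Tip deflection under a unit load at Q: L³/(3EI) = 41.67/EI.
With EI = 72000 kN·m²: δ_0 = 0.031763 m and δ_{QQ} = 0.000579 m/kN.
Compatibility — the beam at Q must follow the support down by 0.008 m: δ_0 − R_Q·δ_{QQ} = 0.008, so R_Q = (0.031763 − 0.008)/0.000579 = 41.06 kN.

R_Q = 41.06 kN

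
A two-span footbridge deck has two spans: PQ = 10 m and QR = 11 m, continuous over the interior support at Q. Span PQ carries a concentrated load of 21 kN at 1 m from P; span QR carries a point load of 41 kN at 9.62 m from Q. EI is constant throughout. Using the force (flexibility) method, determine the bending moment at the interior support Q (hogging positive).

Insert a hinge at Q; M_Q is the redundant, and each span becomes simply supported.
Rotations at Q on the released spans (each span's end-slope, ×1/EI):
  span PQ: point load 21 at a = 1: Pab(L + a)/(6LEI) = 34.65/EI
  span QR: point load 41 at a = 9.62: Pab(L + b)/(6LEI) = 102.1/EI
  relative rotation θ_0 = (34.65 + 102.1)/EI = 136.7/EI
A unit hogging moment at Q produces rotation L₁/(3EI) + L₂/(3EI) = 7/EI.
Slope continuity at Q: θ_0 = M_Q·7/EI, so M_Q = 136.7/7 = 19.54 kN·m (hogging).

M_Q = 19.54 kN·m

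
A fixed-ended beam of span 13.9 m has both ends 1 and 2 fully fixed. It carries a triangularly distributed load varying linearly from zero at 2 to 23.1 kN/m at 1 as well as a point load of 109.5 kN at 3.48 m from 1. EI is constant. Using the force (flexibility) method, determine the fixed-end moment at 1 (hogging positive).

Take the two fixed-end moments M_1, M_2 as redundants; the released structure is the simple span 12.
On the primary (simply-supported) span, the end slopes from the loading are:
  at 1: triangular load, peak 23.1: w₀L³/(45EI) = 1379/EI
  at 2: triangular load, peak 23.1: 7w₀L³/(360EI) = 1206/EI
  at 1: point load 109.5 at a = 3.48: Pab(L + b)/(6LEI) = 1158/EI
  at 2: point load 109.5 at a = 3.48: Pab(L + a)/(6LEI) = 827.5/EI
  θ_10 = 2536/EI,  θ_20 = 2034/EI
Flexibility coefficients: a unit moment at one end gives L/(3EI) there and L/(6EI) at the far end, so f₁₁ = f₂₂ = 4.633/EI and f₁₂ = f₂₁ = 2.317/EI.
Compatibility — zero rotation at each built-in end:
  4.633 M_1 + 2.317 M_2 = 2536
  2.317 M_1 + 4.633 M_2 = 2034
Solving the pair gives M_1 = 437.3 kN·m and M_2 = 220.3 kN·m (hogging).

M_1 = 437.3 kN·m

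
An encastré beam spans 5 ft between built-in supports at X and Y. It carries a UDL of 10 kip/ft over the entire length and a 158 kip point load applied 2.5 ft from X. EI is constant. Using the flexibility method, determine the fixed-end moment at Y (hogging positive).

Release both end moments; the primary structure is a simply-supported span XY with redundants M_X and M_Y.
On the primary (simply-supported) span, the end slopes from the loading are:
  at X: UDL 10: wL³/(24EI) = 52.08/EI
  at Y: UDL 10: wL³/(24EI) = 52.08/EI
  at X: point load 158 at a = 2.5: Pab(L + b)/(6LEI) = 246.9/EI
  at Y: point load 158 at a = 2.5: Pab(L + a)/(6LEI) = 246.9/EI
  θ_X0 = 299/EI,  θ_Y0 = 299/EI
Flexibility coefficients: a unit moment at one end gives L/(3EI) there and L/(6EI) at the far end, so f₁₁ = f₂₂ = 1.667/EI and f₁₂ = f₂₁ = 0.8333/EI.
Compatibility — zero rotation at each built-in end:
  1.667 M_X + 0.8333 M_Y = 299
  0.8333 M_X + 1.667 M_Y = 299
Solving the pair gives M_X = 119.6 kip·ft and M_Y = 119.6 kip·ft (hogging).

M_Y = 119.6 kip·ft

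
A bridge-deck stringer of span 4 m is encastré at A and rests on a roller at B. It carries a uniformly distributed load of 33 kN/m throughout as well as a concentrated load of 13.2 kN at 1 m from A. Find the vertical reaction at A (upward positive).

Remove the prop at B; the released (primary) structure is a cantilever built in at A.
Free-end deflection of the primary structure under the applied loading (downward +):
  UDL 33: wL⁴/(8EI) = 1056/EI
  point load 13.2 at a = 1: Pa²(3L − a)/(6EI) = 24.2/EI
  δ_0 = 1080/EI
Flexibility coefficient — unit upward force at B: δ_{BB} = L³/(3EI) = 21.33/EI.
The prop prevents deflection at B: R_B = δ_0/δ_{BB} = 1080/21.33 = 50.63 kN.
Vertical equilibrium: R_A = ΣP − R_B = 145.2 − 50.63 = 94.57 kN.

R_A = 94.57 kN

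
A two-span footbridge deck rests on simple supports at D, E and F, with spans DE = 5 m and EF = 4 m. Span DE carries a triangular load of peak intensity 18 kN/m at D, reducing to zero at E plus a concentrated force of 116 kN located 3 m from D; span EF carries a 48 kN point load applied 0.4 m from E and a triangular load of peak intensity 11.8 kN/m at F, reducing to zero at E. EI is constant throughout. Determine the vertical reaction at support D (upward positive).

Take M_E as the redundant. Released structure: two simple spans DE and EF with a hinge at E.
Discontinuity in slope at E on the released structure — sum the simple-span end rotations:
  span DE: triangular load, peak 18: 7w₀L³/(360EI) = 43.75/EI
  span DE: point load 116 at a = 3: Pab(L + a)/(6LEI) = 185.6/EI
  span EF: point load 48 at a = 0.4: Pab(L + b)/(6LEI) = 21.89/EI
  span EF: triangular load, peak 11.8: 7w₀L³/(360EI) = 14.68/EI
  relative rotation θ_0 = (229.3 + 36.57)/EI = 265.9/EI
A unit hogging moment at E produces rotation L₁/(3EI) + L₂/(3EI) = 3/EI.
Compatibility: M_E·(L₁+L₂)/(3EI) = θ_0, giving M_E = 88.64 kN·m (hogging).
Span DE, ΣM about D with M_E applied at E: R_E^{DE}·5 = 423 + 88.64, so R_E^{DE} = 102.3 kN and R_D = 161 − 102.3 = 58.67 kN.

R_D = 58.67 kN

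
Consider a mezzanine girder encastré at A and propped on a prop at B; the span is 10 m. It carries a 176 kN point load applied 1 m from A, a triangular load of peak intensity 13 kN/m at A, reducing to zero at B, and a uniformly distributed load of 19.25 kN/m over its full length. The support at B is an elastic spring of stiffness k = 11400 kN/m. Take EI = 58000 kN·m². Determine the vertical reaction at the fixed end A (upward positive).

Choose R_B as the redundant. The primary structure is the cantilever fixed at A.
Primary-structure tip deflection at B by superposition:
  point load 176 at a = 1: Pa²(3L − a)/(6EI) = 850.7/EI
  triangular load, peak 13 at the fixed end: w₀L⁴/(30EI) = 4333/EI
  UDL 19.25: wL⁴/(8EI) = 24062/EI
  δ_0 = 29246/EI
Tip deflection under a unit load at B: L³/(3EI) = 333.3/EI.
With EI = 58000 kN·m²: δ_0 = 0.50425 m and δ_{BB} = 0.005747 m/kN.
Compatibility — the spring shortens by R_B/k under the reaction it provides: δ_0 − R_B·δ_{BB} = R_B/k. With 1/k = 0.000088 m/kN, R_B = δ_0 / (δ_{BB} + 1/k) = 0.50425 / (0.005747 + 0.000088) = 86.42 kN.
Vertical equilibrium: R_A = ΣP − R_B = 433.5 − 86.42 = 347.1 kN.

R_A = 347.1 kN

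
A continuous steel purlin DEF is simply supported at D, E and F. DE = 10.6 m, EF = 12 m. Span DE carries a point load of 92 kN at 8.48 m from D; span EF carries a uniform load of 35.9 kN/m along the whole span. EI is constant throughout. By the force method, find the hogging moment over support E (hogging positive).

M_E = 409 kN·m

Take M_E as the redundant. Released structure: two simple spans DE and EF with a hinge at E.
End slopes at the hinge E, treating each span as simply supported:
  span DE: point load 92 at a = 8.48: Pab(L + a)/(6LEI) = 496.2/EI
  span EF: UDL 35.9: wL³/(24EI) = 2585/EI
  relative rotation θ_0 = (496.2 + 2585)/EI = 3081/EI
A unit hogging moment at E produces rotation L₁/(3EI) + L₂/(3EI) = 7.533/EI.
Slope continuity at E: θ_0 = M_E·7.533/EI, so M_E = 3081/7.533 = 409 kN·m (hogging).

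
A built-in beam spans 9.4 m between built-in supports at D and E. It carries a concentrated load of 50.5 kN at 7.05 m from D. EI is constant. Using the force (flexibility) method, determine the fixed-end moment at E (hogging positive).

Take the two fixed-end moments M_D, M_E as redundants; the released structure is the simple span DE.
End rotations of the released simple span under the applied load (×1/EI):
  at D: point load 50.5 at a = 7.05: Pab(L + b)/(6LEI) = 174.3/EI
  at E: point load 50.5 at a = 7.05: Pab(L + a)/(6LEI) = 244/EI
  θ_D0 = 174.3/EI,  θ_E0 = 244/EI
Flexibility coefficients: a unit moment at one end gives L/(3EI) there and L/(6EI) at the far end, so f₁₁ = f₂₂ = 3.133/EI and f₁₂ = f₂₁ = 1.567/EI.
Compatibility — zero rotation at each built-in end:
  3.133 M_D + 1.567 M_E = 174.3
  1.567 M_D + 3.133 M_E = 244
Solving the pair gives M_D = 22.25 kN·m and M_E = 66.75 kN·m (hogging).

M_E = 66.75 kN·m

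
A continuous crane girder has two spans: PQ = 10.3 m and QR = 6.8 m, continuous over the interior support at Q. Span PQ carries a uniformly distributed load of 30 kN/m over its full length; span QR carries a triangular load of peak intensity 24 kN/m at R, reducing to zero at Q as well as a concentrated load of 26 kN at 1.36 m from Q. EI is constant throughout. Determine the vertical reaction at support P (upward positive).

R_P = 127.8 kN

Take M_Q as the redundant. Released structure: two simple spans PQ and QR with a hinge at Q.
End slopes at the hinge Q, treating each span as simply supported:
  span PQ: UDL 30: wL³/(24EI) = 1366/EI
  span QR: triangular load, peak 24: 7w₀L³/(360EI) = 146.7/EI
  span QR: point load 26 at a = 1.36: Pab(L + b)/(6LEI) = 57.71/EI
  relative rotation θ_0 = (1366 + 204.4)/EI = 1570/EI
A unit hogging moment at Q produces rotation L₁/(3EI) + L₂/(3EI) = 5.7/EI.
Compatibility: M_Q·(L₁+L₂)/(3EI) = θ_0, giving M_Q = 275.5 kN·m (hogging).
Span PQ, ΣM about P with M_Q applied at Q: R_Q^{PQ}·10.3 = 1591 + 275.5, so R_Q^{PQ} = 181.2 kN and R_P = 309 − 181.2 = 127.8 kN.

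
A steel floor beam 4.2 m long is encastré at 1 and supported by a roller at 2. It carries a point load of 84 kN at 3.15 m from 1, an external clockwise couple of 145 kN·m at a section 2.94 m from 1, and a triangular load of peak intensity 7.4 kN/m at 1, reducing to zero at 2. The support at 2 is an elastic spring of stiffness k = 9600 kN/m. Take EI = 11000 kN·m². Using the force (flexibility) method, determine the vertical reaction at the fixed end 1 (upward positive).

Remove the prop at 2; the released (primary) structure is a cantilever built in at 1.
Deflection at 2 on the released cantilever, summing each load's contribution:
  point load 84 at a = 3.15: Pa²(3L − a)/(6EI) = 1313/EI
  clockwise couple 145 at a = 2.94: M₀a(2L − a)/(2EI) = 1164/EI
  triangular load, peak 7.4 at the fixed end: w₀L⁴/(30EI) = 76.76/EI
  δ_0 = 2553/EI
Tip deflection under a unit load at 2: L³/(3EI) = 24.7/EI.
With EI = 11000 kN·m²: δ_0 = 0.23212 m and δ_{22} = 0.002245 m/kN.
Compatibility — the spring shortens by R_2/k under the reaction it provides: δ_0 − R_2·δ_{22} = R_2/k. With 1/k = 0.000104 m/kN, R_2 = δ_0 / (δ_{22} + 1/k) = 0.23212 / (0.002245 + 0.000104) = 98.8 kN.
Vertical equilibrium: R_1 = ΣP − R_2 = 99.54 − 98.8 = 0.7351 kN.

R_1 = 0.7351 kN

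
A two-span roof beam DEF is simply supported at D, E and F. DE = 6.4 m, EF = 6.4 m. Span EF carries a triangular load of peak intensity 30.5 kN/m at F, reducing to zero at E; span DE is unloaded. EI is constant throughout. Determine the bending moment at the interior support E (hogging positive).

M_E = 36.44 kN·m

Release continuity at E by inserting a hinge; the redundant is the internal moment M_E. The primary structure is two simply-supported spans DE and EF.
Discontinuity in slope at E on the released structure — sum the simple-span end rotations:
  span EF: triangular load, peak 30.5: 7w₀L³/(360EI) = 155.5/EI
  relative rotation θ_0 = (0 + 155.5)/EI = 155.5/EI
A unit hogging moment at E produces rotation L₁/(3EI) + L₂/(3EI) = 4.267/EI.
Compatibility: M_E·(L₁+L₂)/(3EI) = θ_0, giving M_E = 36.44 kN·m (hogging).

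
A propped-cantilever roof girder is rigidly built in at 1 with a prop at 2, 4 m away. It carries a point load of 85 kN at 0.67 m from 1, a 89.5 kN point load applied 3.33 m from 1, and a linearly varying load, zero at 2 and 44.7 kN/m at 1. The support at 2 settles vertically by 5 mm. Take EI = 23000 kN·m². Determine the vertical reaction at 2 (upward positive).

R_2 = 83.09 kN

Release the roller at 2. Primary structure: cantilever fixed at 1.
Downward deflection at the released point 2 due to the loads:
  point load 85 at a = 0.67: Pa²(3L − a)/(6EI) = 72.05/EI
  point load 89.5 at a = 3.33: Pa²(3L − a)/(6EI) = 1434/EI
  triangular load, peak 44.7 at the fixed end: w₀L⁴/(30EI) = 381.4/EI
  δ_0 = 1888/EI
Flexibility coefficient — unit upward force at 2: δ_{22} = L³/(3EI) = 21.33/EI.
With EI = 23000 kN·m²: δ_0 = 0.082069 m and δ_{22} = 0.000928 m/kN.
Compatibility — the beam at 2 must follow the support down by 0.005 m: δ_0 − R_2·δ_{22} = 0.005, so R_2 = (0.082069 − 0.005)/0.000928 = 83.09 kN.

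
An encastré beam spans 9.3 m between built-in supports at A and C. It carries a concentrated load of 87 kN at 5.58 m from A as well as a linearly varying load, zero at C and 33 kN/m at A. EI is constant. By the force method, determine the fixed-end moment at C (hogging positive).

Take the two fixed-end moments M_A, M_C as redundants; the released structure is the simple span AC.
Simple-span end rotations at A and C under the given loads:
  at A: point load 87 at a = 5.58: Pab(L + b)/(6LEI) = 421.4/EI
  at C: point load 87 at a = 5.58: Pab(L + a)/(6LEI) = 481.6/EI
  at A: triangular load, peak 33: w₀L³/(45EI) = 589.9/EI
  at C: triangular load, peak 33: 7w₀L³/(360EI) = 516.1/EI
  θ_A0 = 1011/EI,  θ_C0 = 997.7/EI
Flexibility coefficients: a unit moment at one end gives L/(3EI) there and L/(6EI) at the far end, so f₁₁ = f₂₂ = 3.1/EI and f₁₂ = f₂₁ = 1.55/EI.
Compatibility — zero rotation at each built-in end:
  3.1 M_A + 1.55 M_C = 1011
  1.55 M_A + 3.1 M_C = 997.7
Solving the pair gives M_A = 220.4 kN·m and M_C = 211.6 kN·m (hogging).

M_C = 211.6 kN·m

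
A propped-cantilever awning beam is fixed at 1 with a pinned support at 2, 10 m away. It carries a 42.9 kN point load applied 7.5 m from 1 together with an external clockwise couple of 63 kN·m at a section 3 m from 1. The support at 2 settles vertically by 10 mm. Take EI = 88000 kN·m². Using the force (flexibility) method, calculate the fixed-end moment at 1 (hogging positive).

M_1 = 91.48 kN·m

Remove the prop at 2; the released (primary) structure is a cantilever built in at 1.
Downward deflection at the released point 2 due to the loads:
  point load 42.9 at a = 7.5: Pa²(3L − a)/(6EI) = 9049/EI
  clockwise couple 63 at a = 3: M₀a(2L − a)/(2EI) = 1606/EI
  δ_0 = 10656/EI
Tip deflection under a unit load at 2: L³/(3EI) = 333.3/EI.
With EI = 88000 kN·m²: δ_0 = 0.12109 m and δ_{22} = 0.003788 m/kN.
Compatibility — the beam at 2 must follow the support down by 0.01 m: δ_0 − R_2·δ_{22} = 0.01, so R_2 = (0.12109 − 0.01)/0.003788 = 29.33 kN.
Moment equilibrium about 1: M_1 = Σ(load moments about 1) − R_2·L = 384.8 − 29.33×10 = 91.48 kN·m.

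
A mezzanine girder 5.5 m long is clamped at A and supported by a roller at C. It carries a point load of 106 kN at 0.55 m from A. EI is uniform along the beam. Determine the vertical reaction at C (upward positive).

R_C = 1.537 kN

Choose R_C as the redundant. The primary structure is the cantilever fixed at A.
Free-end deflection of the primary structure under the applied loading (downward +):
  point load 106 at a = 0.55: Pa²(3L − a)/(6EI) = 85.24/EI
Tip deflection under a unit load at C: L³/(3EI) = 55.46/EI.
The prop prevents deflection at C: R_C = δ_0/δ_{CC} = 85.24/55.46 = 1.537 kN.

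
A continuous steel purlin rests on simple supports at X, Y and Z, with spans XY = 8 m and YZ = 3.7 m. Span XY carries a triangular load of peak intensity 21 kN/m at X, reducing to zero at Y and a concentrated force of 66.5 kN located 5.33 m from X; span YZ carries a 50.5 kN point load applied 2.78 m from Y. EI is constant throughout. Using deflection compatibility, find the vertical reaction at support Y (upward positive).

Release continuity at Y by inserting a hinge; the redundant is the internal moment M_Y. The primary structure is two simply-supported spans XY and YZ.
End slopes at the hinge Y, treating each span as simply supported:
  span XY: triangular load, peak 21: 7w₀L³/(360EI) = 209.1/EI
  span XY: point load 66.5 at a = 5.33: Pab(L + a)/(6LEI) = 262.8/EI
  span YZ: point load 50.5 at a = 2.78: Pab(L + b)/(6LEI) = 26.88/EI
  relative rotation θ_0 = (471.9 + 26.88)/EI = 498.8/EI
A unit hogging moment at Y produces rotation L₁/(3EI) + L₂/(3EI) = 3.9/EI.
Compatibility: M_Y·(L₁+L₂)/(3EI) = θ_0, giving M_Y = 127.9 kN·m (hogging).
Span XY, ΣM about X with M_Y applied at Y: R_Y^{XY}·8 = 578.4 + 127.9, so R_Y^{XY} = 88.29 kN and R_X = 150.5 − 88.29 = 62.21 kN.
Span YZ, ΣM about Z: R_Y^{YZ}·3.7 = 46.46 + 127.9, so R_Y^{YZ} = 47.12 kN and R_Z = 50.5 − 47.12 = 3.379 kN.
R_Y = 88.29 + 47.12 = 135.4 kN.

R_Y = 135.4 kN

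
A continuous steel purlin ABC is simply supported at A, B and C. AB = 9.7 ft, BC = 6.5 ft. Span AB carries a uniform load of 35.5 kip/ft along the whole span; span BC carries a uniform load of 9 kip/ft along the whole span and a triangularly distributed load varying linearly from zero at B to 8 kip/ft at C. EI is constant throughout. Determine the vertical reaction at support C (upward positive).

R_C = 3.971 kip

Take M_B as the redundant. Released structure: two simple spans AB and BC with a hinge at B.
Discontinuity in slope at B on the released structure — sum the simple-span end rotations:
  span AB: UDL 35.5: wL³/(24EI) = 1350/EI
  span BC: UDL 9: wL³/(24EI) = 103/EI
  span BC: triangular load, peak 8: 7w₀L³/(360EI) = 42.72/EI
  relative rotation θ_0 = (1350 + 145.7)/EI = 1496/EI
A unit hogging moment at B produces rotation L₁/(3EI) + L₂/(3EI) = 5.4/EI.
Slope continuity at B: θ_0 = M_B·5.4/EI, so M_B = 1496/5.4 = 277 kip·ft (hogging).
Span BC, ΣM about C: R_B^{BC}·6.5 = 246.5 + 277, so R_B^{BC} = 80.53 kip and R_C = 84.5 − 80.53 = 3.971 kip.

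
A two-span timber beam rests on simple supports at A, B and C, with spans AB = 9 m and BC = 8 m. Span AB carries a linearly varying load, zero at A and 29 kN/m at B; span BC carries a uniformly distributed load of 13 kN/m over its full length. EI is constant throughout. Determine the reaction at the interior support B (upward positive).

R_B = 170.1 kN

Take M_B as the redundant. Released structure: two simple spans AB and BC with a hinge at B.
Rotations at B on the released spans (each span's end-slope, ×1/EI):
  span AB: triangular load, peak 29: w₀L³/(45EI) = 469.8/EI
  span BC: UDL 13: wL³/(24EI) = 277.3/EI
  relative rotation θ_0 = (469.8 + 277.3)/EI = 747.1/EI
A unit hogging moment at B produces rotation L₁/(3EI) + L₂/(3EI) = 5.667/EI.
Slope continuity at B: θ_0 = M_B·5.667/EI, so M_B = 747.1/5.667 = 131.8 kN·m (hogging).
Span AB, ΣM about A with M_B applied at B: R_B^{AB}·9 = 783 + 131.8, so R_B^{AB} = 101.6 kN and R_A = 130.5 − 101.6 = 28.85 kN.
Span BC, ΣM about C: R_B^{BC}·8 = 416 + 131.8, so R_B^{BC} = 68.48 kN and R_C = 104 − 68.48 = 35.52 kN.
R_B = 101.6 + 68.48 = 170.1 kN.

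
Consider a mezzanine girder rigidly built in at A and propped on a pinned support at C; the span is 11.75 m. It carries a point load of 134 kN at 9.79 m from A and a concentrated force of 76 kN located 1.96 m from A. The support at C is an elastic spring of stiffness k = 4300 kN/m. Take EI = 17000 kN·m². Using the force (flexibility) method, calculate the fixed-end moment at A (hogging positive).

Take the reaction at C as the redundant and release it; the primary structure is a cantilever fixed at A.
Free-end deflection of the primary structure under the applied loading (downward +):
  point load 134 at a = 9.79: Pa²(3L − a)/(6EI) = 54498/EI
  point load 76 at a = 1.96: Pa²(3L − a)/(6EI) = 1620/EI
  δ_0 = 56117/EI
Flexibility coefficient — unit upward force at C: δ_{CC} = L³/(3EI) = 540.7/EI.
With EI = 17000 kN·m²: δ_0 = 3.301 m and δ_{CC} = 0.031809 m/kN.
Compatibility — the spring shortens by R_C/k under the reaction it provides: δ_0 − R_C·δ_{CC} = R_C/k. With 1/k = 0.000233 m/kN, R_C = δ_0 / (δ_{CC} + 1/k) = 3.301 / (0.031809 + 0.000233) = 103 kN.
Moment equilibrium about A: M_A = Σ(load moments about A) − R_C·L = 1461 − 103×11.75 = 250.3 kN·m.

M_A = 250.3 kN·m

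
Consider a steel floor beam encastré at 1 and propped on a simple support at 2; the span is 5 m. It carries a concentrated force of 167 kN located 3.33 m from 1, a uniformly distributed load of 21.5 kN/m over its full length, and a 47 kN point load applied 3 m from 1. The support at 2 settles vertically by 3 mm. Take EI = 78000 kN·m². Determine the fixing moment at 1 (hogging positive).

Remove the prop at 2; the released (primary) structure is a cantilever built in at 1.
Deflection at 2 on the released cantilever, summing each load's contribution:
  point load 167 at a = 3.33: Pa²(3L − a)/(6EI) = 3602/EI
  UDL 21.5: wL⁴/(8EI) = 1680/EI
  point load 47 at a = 3: Pa²(3L − a)/(6EI) = 846/EI
  δ_0 = 6128/EI
Tip deflection under a unit load at 2: L³/(3EI) = 41.67/EI.
With EI = 78000 kN·m²: δ_0 = 0.078558 m and δ_{22} = 0.000534 m/kN.
Compatibility — the beam at 2 must follow the support down by 0.003 m: δ_0 − R_2·δ_{22} = 0.003, so R_2 = (0.078558 − 0.003)/0.000534 = 141.4 kN.
Moment equilibrium about 1: M_1 = Σ(load moments about 1) − R_2·L = 965.9 − 141.4×5 = 258.6 kN·m.

M_1 = 258.6 kN·m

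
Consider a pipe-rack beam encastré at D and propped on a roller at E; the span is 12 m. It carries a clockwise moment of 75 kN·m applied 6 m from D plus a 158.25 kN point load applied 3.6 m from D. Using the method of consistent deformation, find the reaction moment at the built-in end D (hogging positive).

Take the reaction at E as the redundant and release it; the primary structure is a cantilever fixed at D.
Free-end deflection of the primary structure under the applied loading (downward +):
  clockwise couple 75 at a = 6: M₀a(2L − a)/(2EI) = 4050/EI
  point load 158.25 at a = 3.6: Pa²(3L − a)/(6EI) = 11075/EI
  δ_0 = 15125/EI
Flexibility coefficient — unit upward force at E: δ_{EE} = L³/(3EI) = 576/EI.
The prop prevents deflection at E: R_E = δ_0/δ_{EE} = 15125/576 = 26.26 kN.
Moment equilibrium about D: M_D = Σ(load moments about D) − R_E·L = 644.7 − 26.26×12 = 329.6 kN·m.

M_D = 329.6 kN·m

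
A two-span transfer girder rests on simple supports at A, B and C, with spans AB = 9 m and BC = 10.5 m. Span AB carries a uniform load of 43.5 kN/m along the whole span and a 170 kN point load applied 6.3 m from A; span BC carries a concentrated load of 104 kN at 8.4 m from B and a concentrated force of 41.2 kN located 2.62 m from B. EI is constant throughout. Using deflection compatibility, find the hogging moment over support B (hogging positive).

Insert a hinge at B; M_B is the redundant, and each span becomes simply supported.
Discontinuity in slope at B on the released structure — sum the simple-span end rotations:
  span AB: UDL 43.5: wL³/(24EI) = 1321/EI
  span AB: point load 170 at a = 6.3: Pab(L + a)/(6LEI) = 819.3/EI
  span BC: point load 104 at a = 8.4: Pab(L + b)/(6LEI) = 366.9/EI
  span BC: point load 41.2 at a = 2.62: Pab(L + b)/(6LEI) = 248.2/EI
  relative rotation θ_0 = (2141 + 615.1)/EI = 2756/EI
A unit hogging moment at B produces rotation L₁/(3EI) + L₂/(3EI) = 6.5/EI.
Slope continuity at B: θ_0 = M_B·6.5/EI, so M_B = 2756/6.5 = 424 kN·m (hogging).

M_B = 424 kN·m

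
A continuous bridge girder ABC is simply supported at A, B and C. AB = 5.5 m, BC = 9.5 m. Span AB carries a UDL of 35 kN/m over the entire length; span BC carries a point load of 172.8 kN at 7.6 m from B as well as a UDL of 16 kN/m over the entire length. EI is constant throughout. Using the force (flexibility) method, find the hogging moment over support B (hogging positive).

Take M_B as the redundant. Released structure: two simple spans AB and BC with a hinge at B.
Discontinuity in slope at B on the released structure — sum the simple-span end rotations:
  span AB: UDL 35: wL³/(24EI) = 242.6/EI
  span BC: point load 172.8 at a = 7.6: Pab(L + b)/(6LEI) = 499/EI
  span BC: UDL 16: wL³/(24EI) = 571.6/EI
  relative rotation θ_0 = (242.6 + 1071)/EI = 1313/EI
A unit hogging moment at B produces rotation L₁/(3EI) + L₂/(3EI) = 5/EI.
Compatibility: M_B·(L₁+L₂)/(3EI) = θ_0, giving M_B = 262.7 kN·m (hogging).

M_B = 262.7 kN·m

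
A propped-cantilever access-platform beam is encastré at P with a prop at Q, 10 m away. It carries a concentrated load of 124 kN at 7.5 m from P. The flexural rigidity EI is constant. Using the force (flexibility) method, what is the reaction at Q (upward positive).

Take the reaction at Q as the redundant and release it; the primary structure is a cantilever fixed at P.
Downward deflection at the released point Q due to the loads:
  point load 124 at a = 7.5: Pa²(3L − a)/(6EI) = 26156/EI
Flexibility coefficient — unit upward force at Q: δ_{QQ} = L³/(3EI) = 333.3/EI.
Compatibility at Q: δ_0 − R_Q·δ_{QQ} = 0, so R_Q = 26156/333.3 = 78.47 kN.

R_Q = 78.47 kN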